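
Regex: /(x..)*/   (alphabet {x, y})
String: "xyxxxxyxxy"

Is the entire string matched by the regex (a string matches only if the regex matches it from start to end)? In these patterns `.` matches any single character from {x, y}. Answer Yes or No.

No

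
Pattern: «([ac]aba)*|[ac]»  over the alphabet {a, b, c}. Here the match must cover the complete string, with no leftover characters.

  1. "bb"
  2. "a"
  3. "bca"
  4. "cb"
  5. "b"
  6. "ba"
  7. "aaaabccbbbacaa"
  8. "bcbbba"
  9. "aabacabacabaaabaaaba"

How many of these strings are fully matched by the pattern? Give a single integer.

2

1. "bb" → no match
2. "a" → match
3. "bca" → no match
4. "cb" → no match
5. "b" → no match
6. "ba" → no match
7 → no match
8. "bcbbba" → no match
9 → match
Total matched: 2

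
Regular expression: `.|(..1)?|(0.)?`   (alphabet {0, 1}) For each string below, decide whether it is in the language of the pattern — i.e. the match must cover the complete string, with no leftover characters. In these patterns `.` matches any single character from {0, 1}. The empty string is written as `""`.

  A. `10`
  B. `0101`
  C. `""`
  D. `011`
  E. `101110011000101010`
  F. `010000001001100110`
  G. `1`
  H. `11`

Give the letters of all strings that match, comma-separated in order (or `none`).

C, D, G

A → no match
B → no match
C → match
D → match
E → no match
F → no match
G → match
H → no match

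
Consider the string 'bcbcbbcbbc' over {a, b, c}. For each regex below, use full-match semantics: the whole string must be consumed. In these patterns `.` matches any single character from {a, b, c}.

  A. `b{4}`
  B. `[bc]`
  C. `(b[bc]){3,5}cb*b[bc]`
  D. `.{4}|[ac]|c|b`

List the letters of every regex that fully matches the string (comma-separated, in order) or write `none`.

C

A → no match — must end with 'b'
B → no match
C → match
D → no match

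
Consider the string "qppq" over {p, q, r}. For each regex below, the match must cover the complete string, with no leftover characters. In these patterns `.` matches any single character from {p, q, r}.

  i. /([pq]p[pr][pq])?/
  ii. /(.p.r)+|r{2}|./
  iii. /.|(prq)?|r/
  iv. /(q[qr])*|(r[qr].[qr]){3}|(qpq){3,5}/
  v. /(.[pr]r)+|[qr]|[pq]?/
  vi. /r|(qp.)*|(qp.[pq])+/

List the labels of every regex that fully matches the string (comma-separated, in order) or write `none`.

i, vi

i → match
ii → no match
iii → no match
iv → no match
v → no match
vi → match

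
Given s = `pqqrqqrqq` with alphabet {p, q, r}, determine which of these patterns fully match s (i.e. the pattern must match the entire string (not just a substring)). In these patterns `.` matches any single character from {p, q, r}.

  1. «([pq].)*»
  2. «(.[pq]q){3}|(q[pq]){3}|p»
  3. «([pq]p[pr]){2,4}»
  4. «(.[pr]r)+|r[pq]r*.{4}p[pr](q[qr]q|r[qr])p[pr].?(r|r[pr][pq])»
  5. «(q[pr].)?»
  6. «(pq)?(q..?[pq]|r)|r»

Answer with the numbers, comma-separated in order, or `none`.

1 → no match
2 → match
3 → no match
4 → no match
5 → no match
6 → no match

2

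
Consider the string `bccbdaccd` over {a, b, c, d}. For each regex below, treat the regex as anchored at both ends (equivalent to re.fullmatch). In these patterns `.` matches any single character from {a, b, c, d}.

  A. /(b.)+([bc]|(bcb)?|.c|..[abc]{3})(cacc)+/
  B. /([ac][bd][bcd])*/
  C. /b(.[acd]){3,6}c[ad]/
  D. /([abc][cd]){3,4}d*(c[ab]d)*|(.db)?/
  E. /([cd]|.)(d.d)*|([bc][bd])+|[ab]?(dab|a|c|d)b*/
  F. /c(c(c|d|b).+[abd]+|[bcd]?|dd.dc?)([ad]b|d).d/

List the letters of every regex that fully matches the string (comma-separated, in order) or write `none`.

C

A → no match — must end with `cacc`
B → no match
C → match
D → no match
E → no match
F → no match — must start with `c`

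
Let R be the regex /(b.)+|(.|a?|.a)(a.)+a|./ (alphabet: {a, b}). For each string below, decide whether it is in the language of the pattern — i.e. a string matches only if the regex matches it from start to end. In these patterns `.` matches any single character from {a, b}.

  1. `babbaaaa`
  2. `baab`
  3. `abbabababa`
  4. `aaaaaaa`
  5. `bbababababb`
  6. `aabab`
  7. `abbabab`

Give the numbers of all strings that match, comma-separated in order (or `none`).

4

1 → no match
2 → no match
3 → no match
4 → match
5 → no match
6 → no match
7 → no match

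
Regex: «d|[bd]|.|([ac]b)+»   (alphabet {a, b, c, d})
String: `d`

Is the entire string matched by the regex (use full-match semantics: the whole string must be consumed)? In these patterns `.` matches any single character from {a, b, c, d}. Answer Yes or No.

Yes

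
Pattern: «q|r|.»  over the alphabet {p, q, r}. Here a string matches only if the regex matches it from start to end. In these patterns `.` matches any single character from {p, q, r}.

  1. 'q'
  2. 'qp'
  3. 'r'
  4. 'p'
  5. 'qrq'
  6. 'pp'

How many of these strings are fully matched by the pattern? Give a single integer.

1 → match
2 → no match
3 → match
4 → match
5 → no match
6 → no match
Total matched: 3

3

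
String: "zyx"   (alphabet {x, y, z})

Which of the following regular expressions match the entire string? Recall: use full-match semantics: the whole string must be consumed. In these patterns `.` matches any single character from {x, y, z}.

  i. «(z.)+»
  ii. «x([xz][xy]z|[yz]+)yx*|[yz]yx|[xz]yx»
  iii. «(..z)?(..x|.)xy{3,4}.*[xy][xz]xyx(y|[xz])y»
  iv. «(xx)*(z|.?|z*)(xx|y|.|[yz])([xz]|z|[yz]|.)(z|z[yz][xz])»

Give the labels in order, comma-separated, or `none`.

ii

i → no match
ii → match
iii → no match — must end with "y"
iv → no match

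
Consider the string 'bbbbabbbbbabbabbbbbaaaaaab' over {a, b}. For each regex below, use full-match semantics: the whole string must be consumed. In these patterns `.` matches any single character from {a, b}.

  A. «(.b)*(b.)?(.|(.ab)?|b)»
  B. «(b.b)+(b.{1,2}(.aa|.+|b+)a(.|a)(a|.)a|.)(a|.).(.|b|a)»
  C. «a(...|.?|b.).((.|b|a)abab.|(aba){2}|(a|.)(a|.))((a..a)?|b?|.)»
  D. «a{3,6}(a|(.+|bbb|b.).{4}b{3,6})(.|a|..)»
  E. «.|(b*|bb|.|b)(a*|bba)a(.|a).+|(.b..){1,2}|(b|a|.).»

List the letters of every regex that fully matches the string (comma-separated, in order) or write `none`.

B, E

A → no match
B → match
C → no match — must start with 'a'
D → no match — must start with 'a'
E → match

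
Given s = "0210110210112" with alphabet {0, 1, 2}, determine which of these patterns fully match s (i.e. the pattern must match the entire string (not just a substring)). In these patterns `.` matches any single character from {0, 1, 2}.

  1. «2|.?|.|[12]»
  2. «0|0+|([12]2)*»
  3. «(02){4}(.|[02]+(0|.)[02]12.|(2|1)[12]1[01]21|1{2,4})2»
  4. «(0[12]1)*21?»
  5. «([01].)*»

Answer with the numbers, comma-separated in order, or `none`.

1 → no match
2 → no match
3 → no match
4 → match
5 → no match

4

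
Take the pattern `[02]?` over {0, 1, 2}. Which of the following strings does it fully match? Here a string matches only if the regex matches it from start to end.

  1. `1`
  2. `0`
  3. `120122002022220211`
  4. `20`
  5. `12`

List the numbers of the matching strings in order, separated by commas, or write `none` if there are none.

1 → no match
2 → match
3 → no match
4 → no match
5 → no match

2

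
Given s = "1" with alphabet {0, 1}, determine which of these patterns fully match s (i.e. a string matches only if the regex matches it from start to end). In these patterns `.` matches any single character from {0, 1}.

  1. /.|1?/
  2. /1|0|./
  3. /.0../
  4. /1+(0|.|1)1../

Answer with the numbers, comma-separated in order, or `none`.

1 → match
2 → match
3 → no match
4 → no match

1, 2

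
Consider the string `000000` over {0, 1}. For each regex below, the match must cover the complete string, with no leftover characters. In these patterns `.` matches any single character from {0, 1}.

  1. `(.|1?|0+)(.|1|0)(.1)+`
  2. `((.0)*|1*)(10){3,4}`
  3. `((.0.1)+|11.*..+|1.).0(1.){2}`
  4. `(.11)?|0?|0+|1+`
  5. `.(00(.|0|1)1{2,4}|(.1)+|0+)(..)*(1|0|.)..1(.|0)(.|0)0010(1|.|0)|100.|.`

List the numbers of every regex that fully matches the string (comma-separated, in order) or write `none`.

4

1 → no match — must end with `1`
2 → no match — must end with `10`
3 → no match
4 → match
5 → no match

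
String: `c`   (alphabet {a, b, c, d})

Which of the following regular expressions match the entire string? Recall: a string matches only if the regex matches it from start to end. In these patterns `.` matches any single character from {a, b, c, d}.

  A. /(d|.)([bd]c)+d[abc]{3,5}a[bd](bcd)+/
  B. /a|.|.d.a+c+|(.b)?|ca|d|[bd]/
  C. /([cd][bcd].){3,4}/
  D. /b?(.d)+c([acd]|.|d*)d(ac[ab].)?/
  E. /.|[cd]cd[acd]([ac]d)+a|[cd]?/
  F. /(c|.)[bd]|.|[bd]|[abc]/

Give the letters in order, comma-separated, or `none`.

A → no match — must end with `bcd`
B → match
C → no match
D → no match
E → match
F → match

B, E, F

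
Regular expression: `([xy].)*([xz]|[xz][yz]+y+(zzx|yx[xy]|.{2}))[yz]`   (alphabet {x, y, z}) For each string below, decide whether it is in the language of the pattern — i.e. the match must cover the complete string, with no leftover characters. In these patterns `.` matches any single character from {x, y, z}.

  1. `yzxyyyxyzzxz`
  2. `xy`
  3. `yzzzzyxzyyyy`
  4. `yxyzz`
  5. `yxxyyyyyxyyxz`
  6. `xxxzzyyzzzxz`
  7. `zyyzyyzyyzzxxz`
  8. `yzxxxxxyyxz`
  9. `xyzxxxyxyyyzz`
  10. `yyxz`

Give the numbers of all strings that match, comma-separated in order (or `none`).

1. `yzxyyyxyzzxz` → no match
2. `xy` → match
3. `yzzzzyxzyyyy` → no match
4. `yxyzz` → no match
5 → no match
6. `xxxzzyyzzzxz` → no match
7 → no match
8. `yzxxxxxyyxz` → no match
9 → no match
10. `yyxz` → match

2, 10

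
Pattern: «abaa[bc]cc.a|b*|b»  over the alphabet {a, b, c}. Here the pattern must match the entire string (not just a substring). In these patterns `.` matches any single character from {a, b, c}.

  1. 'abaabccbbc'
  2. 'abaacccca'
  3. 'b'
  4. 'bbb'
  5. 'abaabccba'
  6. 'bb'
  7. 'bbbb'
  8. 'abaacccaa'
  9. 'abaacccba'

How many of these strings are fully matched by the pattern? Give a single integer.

1 → no match
2 → match
3 → match
4 → match
5 → match
6 → match
7 → match
8 → match
9 → match
Total matched: 8

8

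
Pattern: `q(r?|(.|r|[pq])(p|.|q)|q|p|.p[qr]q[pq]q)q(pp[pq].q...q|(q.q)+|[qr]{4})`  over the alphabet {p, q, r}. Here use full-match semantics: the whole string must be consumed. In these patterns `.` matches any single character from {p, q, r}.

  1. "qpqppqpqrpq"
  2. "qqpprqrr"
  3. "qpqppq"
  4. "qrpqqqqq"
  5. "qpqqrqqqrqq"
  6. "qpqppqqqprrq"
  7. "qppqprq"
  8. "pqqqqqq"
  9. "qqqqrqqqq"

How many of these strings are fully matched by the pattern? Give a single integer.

1. "qpqppqpqrpq" → no match
2. "qqpprqrr" → no match
3. "qpqppq" → no match
4. "qrpqqqqq" → match
5. "qpqqrqqqrqq" → no match
6. "qpqppqqqprrq" → match
7. "qppqprq" → no match
8. "pqqqqqq" → no match — must start with "q"
9. "qqqqrqqqq" → match
Total matched: 3

3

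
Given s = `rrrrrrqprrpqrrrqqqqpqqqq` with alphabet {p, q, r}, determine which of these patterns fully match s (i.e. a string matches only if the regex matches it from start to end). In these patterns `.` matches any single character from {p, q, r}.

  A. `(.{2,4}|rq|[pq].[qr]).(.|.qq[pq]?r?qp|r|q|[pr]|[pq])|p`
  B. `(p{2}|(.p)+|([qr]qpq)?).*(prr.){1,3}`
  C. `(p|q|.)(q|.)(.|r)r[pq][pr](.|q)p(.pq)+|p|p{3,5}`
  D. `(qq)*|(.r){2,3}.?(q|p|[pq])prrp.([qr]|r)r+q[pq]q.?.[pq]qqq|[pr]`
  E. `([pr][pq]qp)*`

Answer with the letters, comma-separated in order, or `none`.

A → no match
B → no match
C → no match
D → match
E → no match

D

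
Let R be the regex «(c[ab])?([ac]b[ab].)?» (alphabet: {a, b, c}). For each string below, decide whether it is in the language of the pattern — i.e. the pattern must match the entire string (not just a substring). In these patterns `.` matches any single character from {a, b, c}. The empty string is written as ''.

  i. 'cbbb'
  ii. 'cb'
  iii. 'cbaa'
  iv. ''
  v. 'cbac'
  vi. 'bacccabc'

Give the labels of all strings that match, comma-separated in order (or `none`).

i, ii, iii, iv, v

i → match
ii → match
iii → match
iv → match
v → match
vi → no match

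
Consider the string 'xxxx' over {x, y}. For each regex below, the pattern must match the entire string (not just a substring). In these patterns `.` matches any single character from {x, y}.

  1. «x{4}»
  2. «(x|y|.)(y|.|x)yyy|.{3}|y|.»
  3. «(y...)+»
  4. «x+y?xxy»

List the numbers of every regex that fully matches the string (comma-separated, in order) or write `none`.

1 → match
2 → no match
3 → no match — must start with 'y'
4 → no match — must end with 'xxy'

1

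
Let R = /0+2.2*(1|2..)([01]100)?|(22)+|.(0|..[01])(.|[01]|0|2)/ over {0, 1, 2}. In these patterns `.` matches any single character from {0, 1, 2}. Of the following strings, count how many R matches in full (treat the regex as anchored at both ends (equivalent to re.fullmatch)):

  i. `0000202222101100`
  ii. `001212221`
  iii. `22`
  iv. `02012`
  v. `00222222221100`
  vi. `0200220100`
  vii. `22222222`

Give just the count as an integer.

5

i → match
ii → no match
iii → match
iv → match
v → match
vi → no match
vii → match
Total matched: 5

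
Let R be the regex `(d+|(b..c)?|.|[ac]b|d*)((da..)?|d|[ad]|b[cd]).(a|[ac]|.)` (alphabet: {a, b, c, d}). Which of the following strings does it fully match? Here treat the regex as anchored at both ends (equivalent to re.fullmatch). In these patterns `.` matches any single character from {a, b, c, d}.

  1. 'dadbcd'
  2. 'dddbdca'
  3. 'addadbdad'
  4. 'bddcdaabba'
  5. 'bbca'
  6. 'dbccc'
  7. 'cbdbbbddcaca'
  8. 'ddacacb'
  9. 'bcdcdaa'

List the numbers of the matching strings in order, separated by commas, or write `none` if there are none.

1, 2, 4, 6, 8, 9

1 → match
2 → match
3 → no match
4 → match
5 → no match
6 → match
7 → no match
8 → match
9 → match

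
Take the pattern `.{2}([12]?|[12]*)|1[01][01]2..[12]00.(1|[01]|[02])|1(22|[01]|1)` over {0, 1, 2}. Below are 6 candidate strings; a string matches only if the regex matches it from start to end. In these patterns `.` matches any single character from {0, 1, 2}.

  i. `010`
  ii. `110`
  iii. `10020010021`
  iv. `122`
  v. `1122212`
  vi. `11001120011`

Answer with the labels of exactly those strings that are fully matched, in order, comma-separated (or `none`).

i → no match
ii → no match
iii → match
iv → match
v → match
vi → no match

iii, iv, v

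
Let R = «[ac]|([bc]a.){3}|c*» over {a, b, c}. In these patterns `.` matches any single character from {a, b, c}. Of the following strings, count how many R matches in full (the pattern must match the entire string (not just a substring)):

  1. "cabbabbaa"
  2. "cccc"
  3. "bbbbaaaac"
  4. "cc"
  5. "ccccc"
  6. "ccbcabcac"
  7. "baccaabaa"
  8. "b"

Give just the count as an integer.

5

1. "cabbabbaa" → match
2. "cccc" → match
3. "bbbbaaaac" → no match
4. "cc" → match
5. "ccccc" → match
6. "ccbcabcac" → no match
7. "baccaabaa" → match
8. "b" → no match
Total matched: 5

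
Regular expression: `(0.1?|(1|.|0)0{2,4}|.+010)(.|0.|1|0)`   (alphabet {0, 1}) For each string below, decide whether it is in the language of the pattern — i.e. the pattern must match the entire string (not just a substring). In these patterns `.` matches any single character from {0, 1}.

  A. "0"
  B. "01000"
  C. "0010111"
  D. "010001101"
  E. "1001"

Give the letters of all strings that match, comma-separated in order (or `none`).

E

A → no match
B → no match
C → no match
D → no match
E → match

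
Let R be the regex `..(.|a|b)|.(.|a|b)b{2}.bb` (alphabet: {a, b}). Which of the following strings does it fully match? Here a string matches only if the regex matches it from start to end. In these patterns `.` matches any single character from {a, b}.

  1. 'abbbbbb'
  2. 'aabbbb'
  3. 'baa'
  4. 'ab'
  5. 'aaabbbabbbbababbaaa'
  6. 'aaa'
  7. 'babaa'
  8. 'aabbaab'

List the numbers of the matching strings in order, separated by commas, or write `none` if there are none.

1, 3, 6

1 → match
2 → no match
3 → match
4 → no match
5 → no match
6 → match
7 → no match
8 → no match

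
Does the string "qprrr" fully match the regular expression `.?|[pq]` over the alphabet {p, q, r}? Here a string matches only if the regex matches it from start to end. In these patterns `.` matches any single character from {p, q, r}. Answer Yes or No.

No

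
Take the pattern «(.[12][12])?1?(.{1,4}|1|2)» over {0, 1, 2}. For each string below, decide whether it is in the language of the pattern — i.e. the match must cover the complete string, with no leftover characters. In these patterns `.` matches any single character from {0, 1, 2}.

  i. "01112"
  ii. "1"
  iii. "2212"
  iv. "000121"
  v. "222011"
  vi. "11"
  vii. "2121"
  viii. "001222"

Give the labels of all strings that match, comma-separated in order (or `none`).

i, ii, iii, v, vi, vii

i → match
ii → match
iii → match
iv → no match
v → match
vi → match
vii → match
viii → no match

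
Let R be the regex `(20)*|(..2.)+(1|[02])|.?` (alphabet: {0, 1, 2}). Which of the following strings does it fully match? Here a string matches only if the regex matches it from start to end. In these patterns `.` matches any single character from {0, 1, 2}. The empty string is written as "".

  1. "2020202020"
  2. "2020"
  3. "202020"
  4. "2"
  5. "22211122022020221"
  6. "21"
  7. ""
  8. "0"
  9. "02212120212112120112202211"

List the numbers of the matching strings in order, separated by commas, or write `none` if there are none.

1 → match
2 → match
3 → match
4 → match
5 → match
6 → no match
7 → match
8 → match
9 → no match

1, 2, 3, 4, 5, 7, 8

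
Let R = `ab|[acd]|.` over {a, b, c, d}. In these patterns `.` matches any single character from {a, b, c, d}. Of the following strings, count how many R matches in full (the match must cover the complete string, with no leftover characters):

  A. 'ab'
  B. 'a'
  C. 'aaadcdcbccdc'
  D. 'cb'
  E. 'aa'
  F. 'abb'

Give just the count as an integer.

A → match
B → match
C → no match
D → no match
E → no match
F → no match
Total matched: 2

2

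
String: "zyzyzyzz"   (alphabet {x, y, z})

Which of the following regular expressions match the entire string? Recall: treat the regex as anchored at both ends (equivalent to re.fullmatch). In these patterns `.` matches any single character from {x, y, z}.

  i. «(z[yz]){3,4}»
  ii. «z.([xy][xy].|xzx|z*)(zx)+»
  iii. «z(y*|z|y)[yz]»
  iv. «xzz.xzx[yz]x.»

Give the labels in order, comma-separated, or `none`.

i

i → match
ii → no match — must end with "zx"
iii → no match
iv → no match — must start with "xzz"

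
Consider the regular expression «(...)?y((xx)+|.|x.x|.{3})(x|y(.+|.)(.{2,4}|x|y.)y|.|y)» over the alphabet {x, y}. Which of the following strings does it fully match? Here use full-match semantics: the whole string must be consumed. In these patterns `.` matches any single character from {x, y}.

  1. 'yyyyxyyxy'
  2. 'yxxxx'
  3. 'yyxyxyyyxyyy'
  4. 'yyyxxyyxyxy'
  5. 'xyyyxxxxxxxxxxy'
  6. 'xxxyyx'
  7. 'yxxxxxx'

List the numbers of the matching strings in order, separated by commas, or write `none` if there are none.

1, 2, 3, 4, 5, 6

1 → match
2 → match
3 → match
4 → match
5 → match
6 → match
7 → no match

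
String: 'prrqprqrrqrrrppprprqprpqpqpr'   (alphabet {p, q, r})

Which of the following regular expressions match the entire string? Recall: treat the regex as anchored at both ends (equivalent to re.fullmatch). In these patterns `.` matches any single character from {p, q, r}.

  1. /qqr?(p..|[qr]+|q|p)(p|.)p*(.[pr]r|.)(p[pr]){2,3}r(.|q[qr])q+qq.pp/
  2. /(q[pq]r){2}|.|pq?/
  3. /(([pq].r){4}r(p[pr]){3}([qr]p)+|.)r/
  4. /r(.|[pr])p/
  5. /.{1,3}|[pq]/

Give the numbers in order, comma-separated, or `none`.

3

1 → no match — must start with 'qq'
2 → no match
3 → match
4 → no match — must start with 'r'
5 → no match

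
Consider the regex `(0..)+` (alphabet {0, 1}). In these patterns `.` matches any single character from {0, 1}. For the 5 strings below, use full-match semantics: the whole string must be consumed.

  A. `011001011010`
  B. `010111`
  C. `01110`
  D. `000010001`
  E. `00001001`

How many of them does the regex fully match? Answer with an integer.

2

A. `011001011010` → match
B. `010111` → no match
C. `01110` → no match
D. `000010001` → match
E. `00001001` → no match
Total matched: 2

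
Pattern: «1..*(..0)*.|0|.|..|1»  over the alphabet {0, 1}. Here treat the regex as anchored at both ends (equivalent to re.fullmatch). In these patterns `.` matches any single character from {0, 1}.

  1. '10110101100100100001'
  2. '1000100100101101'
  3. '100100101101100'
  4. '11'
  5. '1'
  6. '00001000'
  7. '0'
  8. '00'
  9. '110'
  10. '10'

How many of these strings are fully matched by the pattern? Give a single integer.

9

1 → match
2 → match
3 → match
4 → match
5 → match
6 → no match
7 → match
8 → match
9 → match
10 → match
Total matched: 9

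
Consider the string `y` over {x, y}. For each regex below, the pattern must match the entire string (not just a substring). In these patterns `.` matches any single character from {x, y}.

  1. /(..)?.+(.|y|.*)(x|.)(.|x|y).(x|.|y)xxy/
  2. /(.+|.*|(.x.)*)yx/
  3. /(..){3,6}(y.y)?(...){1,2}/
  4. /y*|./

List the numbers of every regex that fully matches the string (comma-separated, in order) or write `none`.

4

1 → no match — must end with `xxy`
2 → no match — must end with `yx`
3 → no match
4 → match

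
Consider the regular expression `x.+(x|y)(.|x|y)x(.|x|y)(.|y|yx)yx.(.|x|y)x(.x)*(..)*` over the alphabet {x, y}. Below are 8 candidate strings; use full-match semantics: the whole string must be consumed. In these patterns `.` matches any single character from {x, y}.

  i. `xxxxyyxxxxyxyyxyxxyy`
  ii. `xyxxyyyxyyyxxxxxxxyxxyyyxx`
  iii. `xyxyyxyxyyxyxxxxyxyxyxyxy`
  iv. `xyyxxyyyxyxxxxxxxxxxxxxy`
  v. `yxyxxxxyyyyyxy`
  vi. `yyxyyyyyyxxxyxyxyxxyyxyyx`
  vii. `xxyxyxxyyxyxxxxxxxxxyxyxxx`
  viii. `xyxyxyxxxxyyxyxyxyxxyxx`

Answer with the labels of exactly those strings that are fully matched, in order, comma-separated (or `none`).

iv

i → no match
ii → no match
iii → no match
iv → match
v → no match — must start with `x`
vi → no match — must start with `x`
vii → no match
viii → no match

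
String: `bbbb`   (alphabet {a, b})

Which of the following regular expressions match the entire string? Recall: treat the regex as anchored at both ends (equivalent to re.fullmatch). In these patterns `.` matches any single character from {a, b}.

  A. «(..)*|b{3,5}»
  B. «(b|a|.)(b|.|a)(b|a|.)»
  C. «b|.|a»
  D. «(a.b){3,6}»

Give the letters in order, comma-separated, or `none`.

A → match
B → no match
C → no match
D → no match — must start with `a`

A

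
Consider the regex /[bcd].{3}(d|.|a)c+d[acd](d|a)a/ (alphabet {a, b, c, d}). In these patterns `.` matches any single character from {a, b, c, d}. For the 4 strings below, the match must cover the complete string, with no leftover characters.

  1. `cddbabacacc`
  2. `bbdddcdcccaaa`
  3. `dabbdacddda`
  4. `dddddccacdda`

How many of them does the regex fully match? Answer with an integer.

0

1. `cddbabacacc` → no match — must end with `a`
2 → no match
3. `dabbdacddda` → no match
4. `dddddccacdda` → no match
Total matched: 0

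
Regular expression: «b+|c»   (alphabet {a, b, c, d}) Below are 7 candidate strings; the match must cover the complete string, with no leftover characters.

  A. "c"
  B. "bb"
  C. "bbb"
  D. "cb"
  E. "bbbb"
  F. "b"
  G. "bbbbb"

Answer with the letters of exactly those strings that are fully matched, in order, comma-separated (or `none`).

A, B, C, E, F, G

A → match
B → match
C → match
D → no match
E → match
F → match
G → match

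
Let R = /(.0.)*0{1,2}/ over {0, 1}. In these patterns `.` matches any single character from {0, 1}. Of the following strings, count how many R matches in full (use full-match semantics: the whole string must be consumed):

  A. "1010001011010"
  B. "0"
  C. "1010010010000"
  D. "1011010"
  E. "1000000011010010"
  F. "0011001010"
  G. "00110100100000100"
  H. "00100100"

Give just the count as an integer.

8

A → match
B → match
C → match
D → match
E → match
F → match
G → match
H → match
Total matched: 8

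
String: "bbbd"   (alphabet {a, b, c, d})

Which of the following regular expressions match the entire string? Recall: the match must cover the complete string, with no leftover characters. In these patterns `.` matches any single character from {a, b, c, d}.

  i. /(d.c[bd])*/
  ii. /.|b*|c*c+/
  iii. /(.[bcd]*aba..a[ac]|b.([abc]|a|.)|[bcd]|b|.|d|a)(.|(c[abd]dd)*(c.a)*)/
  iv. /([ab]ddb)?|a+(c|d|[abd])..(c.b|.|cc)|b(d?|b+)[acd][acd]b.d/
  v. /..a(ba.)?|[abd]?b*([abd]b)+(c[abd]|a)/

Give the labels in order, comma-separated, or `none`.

i → no match
ii → no match
iii → match
iv → no match
v → no match

iii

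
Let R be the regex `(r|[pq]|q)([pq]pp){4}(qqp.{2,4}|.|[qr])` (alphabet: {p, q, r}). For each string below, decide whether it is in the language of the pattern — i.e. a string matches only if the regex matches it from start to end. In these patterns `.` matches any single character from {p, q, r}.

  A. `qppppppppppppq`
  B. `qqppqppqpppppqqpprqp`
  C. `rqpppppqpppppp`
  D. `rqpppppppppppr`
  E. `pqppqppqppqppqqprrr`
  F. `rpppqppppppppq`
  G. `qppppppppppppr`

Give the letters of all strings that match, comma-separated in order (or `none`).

A → match
B → match
C → match
D → match
E → match
F → match
G → match

A, B, C, D, E, F, G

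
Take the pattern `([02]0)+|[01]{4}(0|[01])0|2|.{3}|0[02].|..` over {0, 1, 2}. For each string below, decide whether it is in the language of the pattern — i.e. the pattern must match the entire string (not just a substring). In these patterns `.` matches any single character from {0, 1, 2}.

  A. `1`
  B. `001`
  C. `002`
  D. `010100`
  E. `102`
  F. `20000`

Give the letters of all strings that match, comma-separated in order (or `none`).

B, C, D, E

A → no match
B → match
C → match
D → match
E → match
F → no match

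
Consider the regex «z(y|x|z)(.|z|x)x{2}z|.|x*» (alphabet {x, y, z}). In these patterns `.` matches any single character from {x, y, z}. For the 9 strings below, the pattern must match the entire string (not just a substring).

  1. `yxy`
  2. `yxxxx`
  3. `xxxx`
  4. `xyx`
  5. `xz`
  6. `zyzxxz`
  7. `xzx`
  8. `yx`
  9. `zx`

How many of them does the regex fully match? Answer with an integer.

2

1 → no match
2 → no match
3 → match
4 → no match
5 → no match
6 → match
7 → no match
8 → no match
9 → no match
Total matched: 2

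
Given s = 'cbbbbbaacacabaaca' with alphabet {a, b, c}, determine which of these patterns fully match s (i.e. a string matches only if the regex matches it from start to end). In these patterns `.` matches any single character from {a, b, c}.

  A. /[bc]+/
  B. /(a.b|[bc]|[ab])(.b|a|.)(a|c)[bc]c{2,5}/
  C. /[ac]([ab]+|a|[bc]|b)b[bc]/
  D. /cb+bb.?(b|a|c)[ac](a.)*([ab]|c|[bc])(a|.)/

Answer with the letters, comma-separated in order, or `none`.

D

A → no match
B → no match — must end with 'c'
C → no match
D → match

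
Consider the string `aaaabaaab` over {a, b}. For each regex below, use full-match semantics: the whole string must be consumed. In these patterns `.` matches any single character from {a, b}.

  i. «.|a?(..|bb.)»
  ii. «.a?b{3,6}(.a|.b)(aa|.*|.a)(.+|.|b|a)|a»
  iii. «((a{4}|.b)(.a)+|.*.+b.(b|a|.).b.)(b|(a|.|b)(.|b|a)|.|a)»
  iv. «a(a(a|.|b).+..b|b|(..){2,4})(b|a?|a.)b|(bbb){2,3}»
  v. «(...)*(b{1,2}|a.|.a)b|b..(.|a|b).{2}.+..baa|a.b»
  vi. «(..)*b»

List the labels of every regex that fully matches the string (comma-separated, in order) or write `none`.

i → no match
ii → no match
iii → match
iv → match
v → match
vi → match

iii, iv, v, vi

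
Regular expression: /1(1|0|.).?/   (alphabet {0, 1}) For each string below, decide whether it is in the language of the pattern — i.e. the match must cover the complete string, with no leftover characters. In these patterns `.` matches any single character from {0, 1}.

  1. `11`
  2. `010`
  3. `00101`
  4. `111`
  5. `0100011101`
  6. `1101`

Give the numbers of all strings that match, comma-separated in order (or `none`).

1. `11` → match
2. `010` → no match — must start with `1`
3. `00101` → no match — must start with `1`
4. `111` → match
5. `0100011101` → no match — must start with `1`
6. `1101` → no match

1, 4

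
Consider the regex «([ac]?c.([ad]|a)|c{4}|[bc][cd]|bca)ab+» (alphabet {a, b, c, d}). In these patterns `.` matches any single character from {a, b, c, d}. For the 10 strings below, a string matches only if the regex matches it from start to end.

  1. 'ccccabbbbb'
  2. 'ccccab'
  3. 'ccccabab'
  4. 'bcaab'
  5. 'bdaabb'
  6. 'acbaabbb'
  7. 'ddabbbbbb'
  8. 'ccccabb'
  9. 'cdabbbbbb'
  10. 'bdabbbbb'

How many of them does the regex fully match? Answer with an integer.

1 → match
2 → match
3 → no match
4 → match
5 → no match
6 → match
7 → no match
8 → match
9 → match
10 → match
Total matched: 7

7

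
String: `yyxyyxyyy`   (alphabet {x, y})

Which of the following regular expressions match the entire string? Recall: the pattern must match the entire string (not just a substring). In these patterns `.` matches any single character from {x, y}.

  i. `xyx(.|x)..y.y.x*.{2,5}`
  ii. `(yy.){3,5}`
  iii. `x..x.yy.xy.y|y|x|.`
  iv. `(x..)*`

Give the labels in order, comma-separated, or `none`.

i → no match — must start with `xyx`
ii → match
iii → no match
iv → no match

ii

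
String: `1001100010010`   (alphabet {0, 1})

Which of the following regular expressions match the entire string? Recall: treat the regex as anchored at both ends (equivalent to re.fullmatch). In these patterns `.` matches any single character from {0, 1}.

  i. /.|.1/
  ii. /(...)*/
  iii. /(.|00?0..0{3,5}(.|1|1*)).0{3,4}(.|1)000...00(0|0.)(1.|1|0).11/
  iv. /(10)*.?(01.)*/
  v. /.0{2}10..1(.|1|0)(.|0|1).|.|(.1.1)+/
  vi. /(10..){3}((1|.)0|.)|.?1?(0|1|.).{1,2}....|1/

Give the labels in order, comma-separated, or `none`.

vi

i → no match
ii → no match
iii → no match — must end with `11`
iv → no match
v → no match
vi → match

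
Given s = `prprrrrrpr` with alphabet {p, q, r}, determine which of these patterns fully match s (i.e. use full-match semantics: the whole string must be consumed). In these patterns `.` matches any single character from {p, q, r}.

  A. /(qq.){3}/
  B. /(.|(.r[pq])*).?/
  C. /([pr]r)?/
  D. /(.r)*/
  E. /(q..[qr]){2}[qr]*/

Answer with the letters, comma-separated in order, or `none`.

A → no match — must start with `qq`
B → no match
C → no match
D → match
E → no match — must start with `q`

D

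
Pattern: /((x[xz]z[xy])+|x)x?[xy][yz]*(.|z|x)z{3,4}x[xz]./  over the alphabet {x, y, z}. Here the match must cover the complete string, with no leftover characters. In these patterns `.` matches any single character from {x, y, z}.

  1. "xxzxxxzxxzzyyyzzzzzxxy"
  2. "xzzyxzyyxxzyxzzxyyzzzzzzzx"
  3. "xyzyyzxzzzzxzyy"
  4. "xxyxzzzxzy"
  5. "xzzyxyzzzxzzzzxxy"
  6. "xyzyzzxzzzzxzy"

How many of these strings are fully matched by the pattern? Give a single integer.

1 → match
2 → no match
3 → no match
4 → match
5 → match
6 → match
Total matched: 4

4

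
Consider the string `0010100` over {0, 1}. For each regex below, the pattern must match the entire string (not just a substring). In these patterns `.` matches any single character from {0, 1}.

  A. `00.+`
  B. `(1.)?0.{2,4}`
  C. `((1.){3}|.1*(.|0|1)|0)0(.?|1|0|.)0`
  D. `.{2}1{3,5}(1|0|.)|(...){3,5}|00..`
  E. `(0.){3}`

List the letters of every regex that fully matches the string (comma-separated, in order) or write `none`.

A → match
B → no match
C → no match
D → no match
E → no match

A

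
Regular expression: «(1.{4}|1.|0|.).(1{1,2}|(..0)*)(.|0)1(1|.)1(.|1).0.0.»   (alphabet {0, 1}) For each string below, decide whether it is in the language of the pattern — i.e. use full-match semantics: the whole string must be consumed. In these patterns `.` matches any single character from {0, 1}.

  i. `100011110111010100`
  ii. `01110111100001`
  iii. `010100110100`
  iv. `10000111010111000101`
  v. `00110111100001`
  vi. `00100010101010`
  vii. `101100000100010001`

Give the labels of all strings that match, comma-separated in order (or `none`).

i → match
ii → match
iii. `010100110100` → no match
iv → no match
v → match
vi → no match
vii → no match

i, ii, v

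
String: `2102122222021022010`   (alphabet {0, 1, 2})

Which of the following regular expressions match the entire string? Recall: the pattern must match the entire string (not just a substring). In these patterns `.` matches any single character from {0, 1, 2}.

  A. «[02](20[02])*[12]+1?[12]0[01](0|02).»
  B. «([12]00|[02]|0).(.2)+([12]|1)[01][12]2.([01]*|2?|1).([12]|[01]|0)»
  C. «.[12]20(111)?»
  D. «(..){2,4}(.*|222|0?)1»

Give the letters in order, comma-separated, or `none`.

B

A → no match
B → match
C → no match
D → no match — must end with `1`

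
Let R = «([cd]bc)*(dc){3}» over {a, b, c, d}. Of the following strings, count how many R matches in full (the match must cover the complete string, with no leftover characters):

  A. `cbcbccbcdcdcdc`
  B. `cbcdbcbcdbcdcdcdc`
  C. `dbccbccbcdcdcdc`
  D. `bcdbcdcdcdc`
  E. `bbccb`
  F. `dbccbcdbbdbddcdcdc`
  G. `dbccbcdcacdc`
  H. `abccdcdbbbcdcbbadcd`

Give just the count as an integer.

1

A → no match
B → no match
C → match
D → no match
E → no match — must end with `dc`
F → no match
G → no match
H → no match — must end with `dc`
Total matched: 1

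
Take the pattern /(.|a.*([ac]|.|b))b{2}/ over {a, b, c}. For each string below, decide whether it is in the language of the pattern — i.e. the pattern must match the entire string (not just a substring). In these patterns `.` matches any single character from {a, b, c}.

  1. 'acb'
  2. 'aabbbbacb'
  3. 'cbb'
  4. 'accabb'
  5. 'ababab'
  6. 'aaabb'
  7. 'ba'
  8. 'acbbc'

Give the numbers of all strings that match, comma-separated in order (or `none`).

1 → no match
2 → no match
3 → match
4 → match
5 → no match
6 → match
7 → no match — must end with 'b'
8 → no match — must end with 'b'

3, 4, 6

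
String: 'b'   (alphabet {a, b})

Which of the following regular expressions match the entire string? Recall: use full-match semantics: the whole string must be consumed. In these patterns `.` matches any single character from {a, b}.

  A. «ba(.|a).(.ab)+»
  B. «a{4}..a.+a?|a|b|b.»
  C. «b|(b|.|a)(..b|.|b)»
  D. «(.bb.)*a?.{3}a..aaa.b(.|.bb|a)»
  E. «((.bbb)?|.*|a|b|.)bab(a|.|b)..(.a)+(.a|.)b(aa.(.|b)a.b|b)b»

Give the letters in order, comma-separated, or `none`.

A → no match — must start with 'ba'
B → match
C → match
D → no match
E → no match — must end with 'bb'

B, C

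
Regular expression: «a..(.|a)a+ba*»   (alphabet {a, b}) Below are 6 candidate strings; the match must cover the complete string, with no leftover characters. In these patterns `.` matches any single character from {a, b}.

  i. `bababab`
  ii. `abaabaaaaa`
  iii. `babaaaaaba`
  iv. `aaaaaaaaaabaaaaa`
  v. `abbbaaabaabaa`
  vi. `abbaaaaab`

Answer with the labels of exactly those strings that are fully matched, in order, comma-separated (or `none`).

iv, vi

i. `bababab` → no match — must start with `a`
ii. `abaabaaaaa` → no match
iii. `babaaaaaba` → no match — must start with `a`
iv → match
v → no match
vi. `abbaaaaab` → match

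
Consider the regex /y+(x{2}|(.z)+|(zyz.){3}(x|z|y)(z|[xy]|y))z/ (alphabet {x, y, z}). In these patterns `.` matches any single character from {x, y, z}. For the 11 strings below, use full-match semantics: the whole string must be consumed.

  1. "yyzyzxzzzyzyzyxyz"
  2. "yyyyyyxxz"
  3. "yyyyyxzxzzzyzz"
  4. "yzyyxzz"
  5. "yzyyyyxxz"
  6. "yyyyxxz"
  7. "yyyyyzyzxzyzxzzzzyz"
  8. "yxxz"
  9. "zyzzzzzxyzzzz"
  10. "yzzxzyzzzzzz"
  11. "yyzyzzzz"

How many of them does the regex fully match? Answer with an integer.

1 → no match
2 → match
3 → match
4 → no match
5 → no match
6 → match
7 → no match
8 → match
9 → no match — must start with "y"
10 → match
11 → match
Total matched: 6

6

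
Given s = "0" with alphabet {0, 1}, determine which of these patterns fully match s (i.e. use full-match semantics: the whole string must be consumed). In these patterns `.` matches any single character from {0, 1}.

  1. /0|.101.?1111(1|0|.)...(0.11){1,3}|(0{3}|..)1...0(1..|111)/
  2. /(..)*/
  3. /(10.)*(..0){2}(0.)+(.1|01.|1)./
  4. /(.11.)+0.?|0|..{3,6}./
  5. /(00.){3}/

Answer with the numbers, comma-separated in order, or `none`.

1 → match
2 → no match
3 → no match
4 → match
5 → no match — must start with "00"

1, 4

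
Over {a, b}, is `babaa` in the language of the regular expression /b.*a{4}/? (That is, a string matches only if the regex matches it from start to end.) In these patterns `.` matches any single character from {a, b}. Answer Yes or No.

No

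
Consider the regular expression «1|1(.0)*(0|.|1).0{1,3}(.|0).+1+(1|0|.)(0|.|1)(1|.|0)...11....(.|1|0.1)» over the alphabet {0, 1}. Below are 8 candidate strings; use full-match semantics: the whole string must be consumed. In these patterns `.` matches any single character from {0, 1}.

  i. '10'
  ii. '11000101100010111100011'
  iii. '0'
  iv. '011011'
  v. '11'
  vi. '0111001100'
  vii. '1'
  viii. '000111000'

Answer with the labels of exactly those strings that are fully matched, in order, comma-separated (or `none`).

i → no match
ii → match
iii → no match — must start with '1'
iv → no match — must start with '1'
v → no match
vi → no match — must start with '1'
vii → match
viii → no match — must start with '1'

ii, vii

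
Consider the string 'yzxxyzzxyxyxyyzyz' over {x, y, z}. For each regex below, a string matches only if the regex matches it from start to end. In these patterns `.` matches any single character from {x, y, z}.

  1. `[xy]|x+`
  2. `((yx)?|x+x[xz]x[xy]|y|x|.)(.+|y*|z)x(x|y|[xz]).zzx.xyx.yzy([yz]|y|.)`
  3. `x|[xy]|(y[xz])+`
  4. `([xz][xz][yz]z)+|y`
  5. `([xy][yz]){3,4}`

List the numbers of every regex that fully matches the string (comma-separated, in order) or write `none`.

2

1 → no match
2 → match
3 → no match
4 → no match
5 → no match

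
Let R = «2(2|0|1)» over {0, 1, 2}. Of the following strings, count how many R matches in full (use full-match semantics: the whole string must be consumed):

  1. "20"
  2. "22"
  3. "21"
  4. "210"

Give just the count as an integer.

3

1 → match
2 → match
3 → match
4 → no match
Total matched: 3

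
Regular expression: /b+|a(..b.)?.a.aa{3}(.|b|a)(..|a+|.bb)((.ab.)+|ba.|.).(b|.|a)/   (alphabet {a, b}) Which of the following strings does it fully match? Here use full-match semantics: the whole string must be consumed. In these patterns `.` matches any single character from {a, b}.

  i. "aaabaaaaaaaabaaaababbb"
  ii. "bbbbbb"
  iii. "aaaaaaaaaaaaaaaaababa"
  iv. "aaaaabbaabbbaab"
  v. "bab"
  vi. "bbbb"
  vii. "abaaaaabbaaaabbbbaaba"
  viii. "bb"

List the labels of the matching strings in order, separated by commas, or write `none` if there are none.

i, ii, iii, vi, viii

i → match
ii. "bbbbbb" → match
iii → match
iv → no match
v. "bab" → no match
vi. "bbbb" → match
vii → no match
viii. "bb" → match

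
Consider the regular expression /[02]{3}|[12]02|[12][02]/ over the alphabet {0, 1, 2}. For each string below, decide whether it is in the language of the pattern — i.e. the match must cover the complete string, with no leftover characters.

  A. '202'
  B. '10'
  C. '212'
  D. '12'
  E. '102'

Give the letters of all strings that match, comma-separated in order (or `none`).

A → match
B → match
C → no match
D → match
E → match

A, B, D, E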